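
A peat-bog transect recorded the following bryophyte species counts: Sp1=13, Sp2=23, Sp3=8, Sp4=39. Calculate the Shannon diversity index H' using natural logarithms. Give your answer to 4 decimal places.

Total N = 13+23+8+39 = 83, so the proportions are 0.156627, 0.277108, 0.096386, 0.46988 (working shown to 6 dp, full precision carried).
Each pᵢ ln pᵢ term: 0.156627×(-1.853891)=-0.290369, 0.277108×(-1.283346)=-0.355626, 0.096386×(-2.339399)=-0.225484, 0.46988×(-0.755279)=-0.354890.
Sum = -1.226369, so H' = 1.2264.

1.2264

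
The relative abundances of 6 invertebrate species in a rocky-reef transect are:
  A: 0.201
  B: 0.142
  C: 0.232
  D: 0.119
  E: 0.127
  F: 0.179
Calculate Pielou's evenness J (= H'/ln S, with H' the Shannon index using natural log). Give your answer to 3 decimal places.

0.983

H' = −Σ pᵢ ln pᵢ = −((-0.32249) + (-0.27717) + (-0.33896) + (-0.25331) + (-0.26207) + (-0.30795)) = 1.76195 (working shown to 5 dp, full precision carried).
With S = 6 species, ln S = 1.79176, so J = 1.76195/1.79176 = 0.98336, i.e. 0.983 to 3 decimal places.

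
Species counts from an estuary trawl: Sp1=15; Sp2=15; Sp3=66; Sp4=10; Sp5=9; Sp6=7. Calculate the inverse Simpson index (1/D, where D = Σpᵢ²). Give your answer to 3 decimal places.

2.956

Total N = 15+15+66+10+9+7 = 122, so the proportions are 0.122951, 0.122951, 0.540984, 0.081967, 0.07377, 0.057377 (working shown to 6 dp, full precision carried).
D = 0.122951² + 0.122951² + 0.540984² + 0.081967² + 0.07377² + 0.057377² = 0.015117 + 0.015117 + 0.292663 + 0.006719 + 0.005442 + 0.003292 = 0.338350.
So 1/D = 2.95552, i.e. 2.956 to 3 decimal places.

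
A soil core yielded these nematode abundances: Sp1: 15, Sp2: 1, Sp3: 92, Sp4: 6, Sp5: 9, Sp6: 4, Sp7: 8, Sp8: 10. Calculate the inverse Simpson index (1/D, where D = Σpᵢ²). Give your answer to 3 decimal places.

Total N = 15+1+92+6+9+4+8+10 = 145, so the proportions are 0.103448, 0.006897, 0.634483, 0.041379, 0.062069, 0.027586, 0.055172, 0.068966 (working shown to 6 dp, full precision carried).
D = 0.103448² + 0.006897² + 0.634483² + 0.041379² + 0.062069² + 0.027586² + 0.055172² + 0.068966² = 0.010702 + 0.000048 + 0.402568 + 0.001712 + 0.003853 + 0.000761 + 0.003044 + 0.004756 = 0.427444.
So 1/D = 2.33949, i.e. 2.339 to 3 decimal places.

2.339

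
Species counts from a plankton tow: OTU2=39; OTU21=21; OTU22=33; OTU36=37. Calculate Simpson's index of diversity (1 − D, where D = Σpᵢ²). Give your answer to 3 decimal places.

0.738

Total N = 39+21+33+37 = 130, so the proportions are 0.3, 0.16154, 0.25385, 0.28462 (working shown to 5 dp, full precision carried).
D = 0.3² + 0.16154² + 0.25385² + 0.28462² = 0.09000 + 0.02609 + 0.06444 + 0.08101 = 0.26154.
So 1 − D = 0.73846, i.e. 0.738 to 3 decimal places.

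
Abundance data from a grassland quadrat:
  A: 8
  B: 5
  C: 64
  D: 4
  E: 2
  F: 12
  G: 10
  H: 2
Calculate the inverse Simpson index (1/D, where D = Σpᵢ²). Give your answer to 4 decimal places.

Total N = 8+5+64+4+2+12+10+2 = 107, so the proportions are 0.0747664, 0.046729, 0.5981308, 0.0373832, 0.0186916, 0.1121495, 0.0934579, 0.0186916 (working shown to 7 dp, full precision carried).
D = 0.0747664² + 0.046729² + 0.5981308² + 0.0373832² + 0.0186916² + 0.1121495² + 0.0934579² + 0.0186916² = 0.0055900 + 0.0021836 + 0.3577605 + 0.0013975 + 0.0003494 + 0.0125775 + 0.0087344 + 0.0003494 = 0.3889423.
So 1/D = 2.571076, i.e. 2.5711 to 4 decimal places.

2.5711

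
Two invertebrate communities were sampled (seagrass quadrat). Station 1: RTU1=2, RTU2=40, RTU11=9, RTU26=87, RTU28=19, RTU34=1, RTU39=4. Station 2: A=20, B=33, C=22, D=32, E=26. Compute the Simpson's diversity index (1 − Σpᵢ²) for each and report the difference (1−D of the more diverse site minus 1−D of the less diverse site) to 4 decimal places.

Station 1: N=162, proportions 0.012346, 0.246914, 0.055556, 0.537037, 0.117284, 0.006173, 0.024691, giving 1−D = 0.632983 (working shown to 6 dp, full precision carried).
Station 2: N=133, proportions 0.150376, 0.24812, 0.165414, 0.240602, 0.195489, giving 1−D = 0.792357.
Difference = |0.632983 − 0.792357| = 0.159374, i.e. 0.1594 to 4 decimal places.

0.1594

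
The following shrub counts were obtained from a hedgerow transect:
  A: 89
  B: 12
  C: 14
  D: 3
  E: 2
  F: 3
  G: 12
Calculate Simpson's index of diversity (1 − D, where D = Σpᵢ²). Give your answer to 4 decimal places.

Total N = 89+12+14+3+2+3+12 = 135, so the proportions are 0.659259, 0.088889, 0.103704, 0.022222, 0.014815, 0.022222, 0.088889 (working shown to 6 dp, full precision carried).
D = 0.659259² + 0.088889² + 0.103704² + 0.022222² + 0.014815² + 0.022222² + 0.088889² = 0.434623 + 0.007901 + 0.010754 + 0.000494 + 0.000219 + 0.000494 + 0.007901 = 0.462387.
So 1 − D = 0.537613, i.e. 0.5376 to 4 decimal places.

0.5376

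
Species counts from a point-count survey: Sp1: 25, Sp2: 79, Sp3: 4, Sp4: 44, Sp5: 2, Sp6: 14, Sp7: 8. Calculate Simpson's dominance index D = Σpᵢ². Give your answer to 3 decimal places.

0.293

Total N = 25+79+4+44+2+14+8 = 176, so the proportions are 0.14205, 0.44886, 0.02273, 0.25, 0.01136, 0.07955, 0.04545 (working shown to 5 dp, full precision carried).
D = 0.14205² + 0.44886² + 0.02273² + 0.25² + 0.01136² + 0.07955² + 0.04545² = 0.02018 + 0.20148 + 0.00052 + 0.06250 + 0.00013 + 0.00633 + 0.00207 = 0.29319.
To 3 decimal places, D = 0.293.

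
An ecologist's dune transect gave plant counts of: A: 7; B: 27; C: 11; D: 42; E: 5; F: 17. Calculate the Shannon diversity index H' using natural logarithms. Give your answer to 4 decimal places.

1.5521

Total N = 7+27+11+42+5+17 = 109, so the proportions are 0.06422, 0.247706, 0.100917, 0.385321, 0.045872, 0.155963 (working shown to 6 dp, full precision carried).
Each pᵢ ln pᵢ term: 0.06422×(-2.745438)=-0.176313, 0.247706×(-1.395511)=-0.345677, 0.100917×(-2.293453)=-0.231449, 0.385321×(-0.953678)=-0.367472, 0.045872×(-3.081910)=-0.141372, 0.155963×(-1.858135)=-0.289801.
Sum = -1.552084, so H' = 1.5521.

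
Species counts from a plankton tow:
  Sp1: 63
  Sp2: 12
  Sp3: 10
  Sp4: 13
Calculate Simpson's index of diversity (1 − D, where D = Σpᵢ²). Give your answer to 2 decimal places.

Total N = 63+12+10+13 = 98, so the proportions are 0.6429, 0.1224, 0.102, 0.1327 (working shown to 4 dp, full precision carried).
D = 0.6429² + 0.1224² + 0.102² + 0.1327² = 0.4133 + 0.0150 + 0.0104 + 0.0176 = 0.4563.
So 1 − D = 0.5437, i.e. 0.54 to 2 decimal places.

0.54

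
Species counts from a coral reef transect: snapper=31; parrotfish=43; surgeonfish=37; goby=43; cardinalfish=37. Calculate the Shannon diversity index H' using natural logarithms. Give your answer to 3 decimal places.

Total N = 31+43+37+43+37 = 191, so the proportions are 0.1623, 0.22513, 0.19372, 0.22513, 0.19372 (working shown to 5 dp, full precision carried).
Each pᵢ ln pᵢ term: 0.1623×(-1.81829)=-0.29511, 0.22513×(-1.49107)=-0.33569, 0.19372×(-1.64136)=-0.31796, 0.22513×(-1.49107)=-0.33569, 0.19372×(-1.64136)=-0.31796.
Sum = -1.60241, so H' = 1.602.

1.602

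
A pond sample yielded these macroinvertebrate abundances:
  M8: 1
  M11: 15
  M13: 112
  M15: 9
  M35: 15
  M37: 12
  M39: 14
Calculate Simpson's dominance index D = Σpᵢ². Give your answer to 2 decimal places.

0.42

Total N = 1+15+112+9+15+12+14 = 178, so the proportions are 0.0056, 0.0843, 0.6292, 0.0506, 0.0843, 0.0674, 0.0787 (working shown to 4 dp, full precision carried).
D = 0.0056² + 0.0843² + 0.6292² + 0.0506² + 0.0843² + 0.0674² + 0.0787² = 0.0000 + 0.0071 + 0.3959 + 0.0026 + 0.0071 + 0.0045 + 0.0062 = 0.4234.
To 2 decimal places, D = 0.42.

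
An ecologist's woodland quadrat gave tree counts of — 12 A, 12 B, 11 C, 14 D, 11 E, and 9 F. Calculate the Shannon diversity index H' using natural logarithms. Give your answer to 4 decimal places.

Total N = 12+12+11+14+11+9 = 69, so the proportions are 0.173913, 0.173913, 0.15942, 0.202899, 0.15942, 0.130435 (working shown to 6 dp, full precision carried).
Each pᵢ ln pᵢ term: 0.173913×(-1.749200)=-0.304209, 0.173913×(-1.749200)=-0.304209, 0.15942×(-1.836211)=-0.292729, 0.202899×(-1.595049)=-0.323633, 0.15942×(-1.836211)=-0.292729, 0.130435×(-2.036882)=-0.265680.
Sum = -1.783189, so H' = 1.7832.

1.7832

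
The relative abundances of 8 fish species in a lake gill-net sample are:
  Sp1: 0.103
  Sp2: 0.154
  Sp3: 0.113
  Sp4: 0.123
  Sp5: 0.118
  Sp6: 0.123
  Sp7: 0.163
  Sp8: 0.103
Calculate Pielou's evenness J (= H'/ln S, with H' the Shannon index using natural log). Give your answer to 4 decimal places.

0.9936

H' = −Σ pᵢ ln pᵢ = −((-0.234122) + (-0.288104) + (-0.246382) + (-0.257755) + (-0.252174) + (-0.257755) + (-0.295683) + (-0.234122)) = 2.066096 (working shown to 6 dp, full precision carried).
With S = 8 species, ln S = 2.079442, so J = 2.066096/2.079442 = 0.993582, i.e. 0.9936 to 4 decimal places.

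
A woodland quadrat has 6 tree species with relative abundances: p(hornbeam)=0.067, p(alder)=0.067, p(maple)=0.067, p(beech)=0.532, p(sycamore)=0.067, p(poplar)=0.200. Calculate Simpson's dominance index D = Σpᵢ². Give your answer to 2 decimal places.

D = 0.067² + 0.067² + 0.067² + 0.532² + 0.067² + 0.2² = 0.0045 + 0.0045 + 0.0045 + 0.2830 + 0.0045 + 0.0400 = 0.3410 (working shown to 4 dp, full precision carried).
To 2 decimal places, D = 0.34.

0.34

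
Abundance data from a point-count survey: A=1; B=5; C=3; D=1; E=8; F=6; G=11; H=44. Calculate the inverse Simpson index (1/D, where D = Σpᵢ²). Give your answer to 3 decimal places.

2.846

Total N = 1+5+3+1+8+6+11+44 = 79, so the proportions are 0.012658, 0.063291, 0.037975, 0.012658, 0.101266, 0.075949, 0.139241, 0.556962 (working shown to 6 dp, full precision carried).
D = 0.012658² + 0.063291² + 0.037975² + 0.012658² + 0.101266² + 0.075949² + 0.139241² + 0.556962² = 0.000160 + 0.004006 + 0.001442 + 0.000160 + 0.010255 + 0.005768 + 0.019388 + 0.310207 = 0.351386.
So 1/D = 2.84587, i.e. 2.846 to 3 decimal places.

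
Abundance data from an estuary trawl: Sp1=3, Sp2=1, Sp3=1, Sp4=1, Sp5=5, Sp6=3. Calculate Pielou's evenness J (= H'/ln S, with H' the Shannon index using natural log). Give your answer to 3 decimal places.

Total N = 3+1+1+1+5+3 = 14, so the proportions are 0.21429, 0.07143, 0.07143, 0.07143, 0.35714, 0.21429 (working shown to 5 dp, full precision carried).
H' = −Σ pᵢ ln pᵢ = −((-0.33010) + (-0.18850) + (-0.18850) + (-0.18850) + (-0.36772) + (-0.33010)) = 1.59342.
With S = 6 species, ln S = 1.79176, so J = 1.59342/1.79176 = 0.88931, i.e. 0.889 to 3 decimal places.

0.889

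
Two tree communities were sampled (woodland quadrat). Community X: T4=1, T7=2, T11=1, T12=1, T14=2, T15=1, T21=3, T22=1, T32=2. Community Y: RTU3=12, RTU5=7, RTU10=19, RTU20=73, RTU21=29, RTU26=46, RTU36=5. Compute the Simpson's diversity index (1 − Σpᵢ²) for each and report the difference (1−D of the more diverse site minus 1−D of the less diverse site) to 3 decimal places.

0.110

Community X: N=14, proportions 0.07143, 0.14286, 0.07143, 0.07143, 0.14286, 0.07143, 0.21429, 0.07143, 0.14286, giving 1−D = 0.86735 (working shown to 5 dp, full precision carried).
Community Y: N=191, proportions 0.06283, 0.03665, 0.09948, 0.3822, 0.15183, 0.24084, 0.02618, giving 1−D = 0.75700.
Difference = |0.86735 − 0.75700| = 0.11035, i.e. 0.110 to 3 decimal places.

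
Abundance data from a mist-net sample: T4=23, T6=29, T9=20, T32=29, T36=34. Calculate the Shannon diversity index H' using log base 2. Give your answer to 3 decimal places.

Total N = 23+29+20+29+34 = 135, so the proportions are 0.17037, 0.21481, 0.14815, 0.21481, 0.25185 (working shown to 5 dp, full precision carried).
Each pᵢ log₂ pᵢ term: 0.17037×(-2.55325)=-0.43500, 0.21481×(-2.21883)=-0.47664, 0.14815×(-2.75489)=-0.40813, 0.21481×(-2.21883)=-0.47664, 0.25185×(-1.98935)=-0.50102.
Sum = -2.29743, so H' = 2.297.

2.297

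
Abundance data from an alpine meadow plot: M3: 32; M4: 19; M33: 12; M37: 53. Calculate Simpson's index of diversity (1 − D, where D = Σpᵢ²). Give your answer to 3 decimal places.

Total N = 32+19+12+53 = 116, so the proportions are 0.27586, 0.16379, 0.10345, 0.4569 (working shown to 5 dp, full precision carried).
D = 0.27586² + 0.16379² + 0.10345² + 0.4569² = 0.07610 + 0.02683 + 0.01070 + 0.20875 = 0.32238.
So 1 − D = 0.67762, i.e. 0.678 to 3 decimal places.

0.678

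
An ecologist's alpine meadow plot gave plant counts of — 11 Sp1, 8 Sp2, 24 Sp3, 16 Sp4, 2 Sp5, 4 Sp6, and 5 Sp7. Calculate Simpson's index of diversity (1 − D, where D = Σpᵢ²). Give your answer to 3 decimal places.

Total N = 11+8+24+16+2+4+5 = 70, so the proportions are 0.15714, 0.11429, 0.34286, 0.22857, 0.02857, 0.05714, 0.07143 (working shown to 5 dp, full precision carried).
D = 0.15714² + 0.11429² + 0.34286² + 0.22857² + 0.02857² + 0.05714² + 0.07143² = 0.02469 + 0.01306 + 0.11755 + 0.05224 + 0.00082 + 0.00327 + 0.00510 = 0.21673.
So 1 − D = 0.78327, i.e. 0.783 to 3 decimal places.

0.783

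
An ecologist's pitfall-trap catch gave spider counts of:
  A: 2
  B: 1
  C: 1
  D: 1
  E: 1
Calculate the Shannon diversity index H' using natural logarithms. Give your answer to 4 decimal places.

1.5607

Total N = 2+1+1+1+1 = 6, so the proportions are 0.333333, 0.166667, 0.166667, 0.166667, 0.166667 (working shown to 6 dp, full precision carried).
Each pᵢ ln pᵢ term: 0.333333×(-1.098612)=-0.366204, 0.166667×(-1.791759)=-0.298627, 0.166667×(-1.791759)=-0.298627, 0.166667×(-1.791759)=-0.298627, 0.166667×(-1.791759)=-0.298627.
Sum = -1.560710, so H' = 1.5607.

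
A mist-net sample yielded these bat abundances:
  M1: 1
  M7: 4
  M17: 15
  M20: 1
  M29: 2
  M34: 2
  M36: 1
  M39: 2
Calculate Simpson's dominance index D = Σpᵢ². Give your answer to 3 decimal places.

Total N = 1+4+15+1+2+2+1+2 = 28, so the proportions are 0.03571, 0.14286, 0.53571, 0.03571, 0.07143, 0.07143, 0.03571, 0.07143 (working shown to 5 dp, full precision carried).
D = 0.03571² + 0.14286² + 0.53571² + 0.03571² + 0.07143² + 0.07143² + 0.03571² + 0.07143² = 0.00128 + 0.02041 + 0.28699 + 0.00128 + 0.00510 + 0.00510 + 0.00128 + 0.00510 = 0.32653.
To 3 decimal places, D = 0.327.

0.327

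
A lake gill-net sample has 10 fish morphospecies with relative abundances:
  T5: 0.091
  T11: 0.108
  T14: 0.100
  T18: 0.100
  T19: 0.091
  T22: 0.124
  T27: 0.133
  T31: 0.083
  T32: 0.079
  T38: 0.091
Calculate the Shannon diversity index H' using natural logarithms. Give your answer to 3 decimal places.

2.290

Each pᵢ ln pᵢ term (working shown to 5 dp, full precision carried): 0.091×(-2.39690)=-0.21812, 0.108×(-2.22562)=-0.24037, 0.1×(-2.30259)=-0.23026, 0.1×(-2.30259)=-0.23026, 0.091×(-2.39690)=-0.21812, 0.124×(-2.08747)=-0.25885, 0.133×(-2.01741)=-0.26832, 0.083×(-2.48891)=-0.20658, 0.079×(-2.53831)=-0.20053, 0.091×(-2.39690)=-0.21812.
Sum = -2.28950, so H' = 2.290.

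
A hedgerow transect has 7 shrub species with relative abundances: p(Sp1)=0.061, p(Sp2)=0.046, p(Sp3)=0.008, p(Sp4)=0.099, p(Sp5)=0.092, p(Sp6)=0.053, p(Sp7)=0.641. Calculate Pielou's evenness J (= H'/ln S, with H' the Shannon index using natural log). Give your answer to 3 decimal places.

H' = −Σ pᵢ ln pᵢ = −((-0.17061) + (-0.14164) + (-0.03863) + (-0.22895) + (-0.21951) + (-0.15569) + (-0.28507)) = 1.24009 (working shown to 5 dp, full precision carried).
With S = 7 species, ln S = 1.94591, so J = 1.24009/1.94591 = 0.63728, i.e. 0.637 to 3 decimal places.

0.637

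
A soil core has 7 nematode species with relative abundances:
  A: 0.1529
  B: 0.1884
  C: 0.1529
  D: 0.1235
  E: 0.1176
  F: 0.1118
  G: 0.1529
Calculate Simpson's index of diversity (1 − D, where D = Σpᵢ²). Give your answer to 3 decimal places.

D = 0.1529² + 0.1884² + 0.1529² + 0.1235² + 0.1176² + 0.1118² + 0.1529² = 0.02338 + 0.03549 + 0.02338 + 0.01525 + 0.01383 + 0.01250 + 0.02338 = 0.14721 (working shown to 5 dp, full precision carried).
So 1 − D = 0.85279, i.e. 0.853 to 3 decimal places.

0.853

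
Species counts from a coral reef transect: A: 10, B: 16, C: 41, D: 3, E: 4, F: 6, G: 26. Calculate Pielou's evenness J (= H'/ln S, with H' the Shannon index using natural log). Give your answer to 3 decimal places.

Total N = 10+16+41+3+4+6+26 = 106, so the proportions are 0.09434, 0.15094, 0.38679, 0.0283, 0.03774, 0.0566, 0.24528 (working shown to 5 dp, full precision carried).
H' = −Σ pᵢ ln pᵢ = −((-0.22272) + (-0.28541) + (-0.36740) + (-0.10089) + (-0.12367) + (-0.16255) + (-0.34471)) = 1.60735.
With S = 7 species, ln S = 1.94591, so J = 1.60735/1.94591 = 0.82601, i.e. 0.826 to 3 decimal places.

0.826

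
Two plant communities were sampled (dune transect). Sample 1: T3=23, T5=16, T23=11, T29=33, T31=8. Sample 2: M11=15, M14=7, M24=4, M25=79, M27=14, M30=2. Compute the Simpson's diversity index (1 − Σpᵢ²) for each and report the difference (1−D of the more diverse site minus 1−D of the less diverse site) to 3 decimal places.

0.211

Sample 1: N=91, proportions 0.252747, 0.175824, 0.120879, 0.362637, 0.087912, giving 1−D = 0.751359 (working shown to 6 dp, full precision carried).
Sample 2: N=121, proportions 0.123967, 0.057851, 0.033058, 0.652893, 0.115702, 0.016529, giving 1−D = 0.540264.
Difference = |0.751359 − 0.540264| = 0.211095, i.e. 0.211 to 3 decimal places.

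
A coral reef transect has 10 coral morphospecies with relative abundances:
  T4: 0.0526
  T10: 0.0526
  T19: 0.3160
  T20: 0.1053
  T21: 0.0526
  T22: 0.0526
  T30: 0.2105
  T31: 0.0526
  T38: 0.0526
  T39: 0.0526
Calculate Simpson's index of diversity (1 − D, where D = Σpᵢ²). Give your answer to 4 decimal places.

0.8254

D = 0.0526² + 0.0526² + 0.316² + 0.1053² + 0.0526² + 0.0526² + 0.2105² + 0.0526² + 0.0526² + 0.0526² = 0.002767 + 0.002767 + 0.099856 + 0.011088 + 0.002767 + 0.002767 + 0.044310 + 0.002767 + 0.002767 + 0.002767 = 0.174622 (working shown to 6 dp, full precision carried).
So 1 − D = 0.825378, i.e. 0.8254 to 4 decimal places.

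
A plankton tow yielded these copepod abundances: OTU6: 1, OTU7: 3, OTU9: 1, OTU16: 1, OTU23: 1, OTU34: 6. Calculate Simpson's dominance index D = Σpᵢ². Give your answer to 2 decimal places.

Total N = 1+3+1+1+1+6 = 13, so the proportions are 0.0769, 0.2308, 0.0769, 0.0769, 0.0769, 0.4615 (working shown to 4 dp, full precision carried).
D = 0.0769² + 0.2308² + 0.0769² + 0.0769² + 0.0769² + 0.4615² = 0.0059 + 0.0533 + 0.0059 + 0.0059 + 0.0059 + 0.2130 = 0.2899.
To 2 decimal places, D = 0.29.

0.29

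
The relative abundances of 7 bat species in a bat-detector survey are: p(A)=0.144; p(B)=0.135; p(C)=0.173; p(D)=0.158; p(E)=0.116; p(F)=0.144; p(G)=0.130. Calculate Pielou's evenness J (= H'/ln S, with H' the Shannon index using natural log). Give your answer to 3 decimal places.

0.996

H' = −Σ pᵢ ln pᵢ = −((-0.27906) + (-0.27033) + (-0.30352) + (-0.29154) + (-0.24988) + (-0.27906) + (-0.26523)) = 1.93863 (working shown to 5 dp, full precision carried).
With S = 7 species, ln S = 1.94591, so J = 1.93863/1.94591 = 0.99626, i.e. 0.996 to 3 decimal places.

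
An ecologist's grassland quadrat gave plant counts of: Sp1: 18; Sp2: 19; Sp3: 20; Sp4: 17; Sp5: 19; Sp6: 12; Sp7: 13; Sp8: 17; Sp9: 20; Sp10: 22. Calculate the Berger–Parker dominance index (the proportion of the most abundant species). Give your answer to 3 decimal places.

Total N = 18+19+20+17+19+12+13+17+20+22 = 177, so the proportions are 0.10169, 0.10734, 0.11299, 0.09605, 0.10734, 0.0678, 0.07345, 0.09605, 0.11299, 0.12429 (working shown to 5 dp, full precision carried).
The largest proportion is 0.12429, i.e. d = 0.124 to 3 decimal places.

0.124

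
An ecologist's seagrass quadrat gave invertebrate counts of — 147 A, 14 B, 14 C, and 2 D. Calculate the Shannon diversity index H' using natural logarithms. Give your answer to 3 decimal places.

0.606

Total N = 147+14+14+2 = 177, so the proportions are 0.83051, 0.0791, 0.0791, 0.0113 (working shown to 5 dp, full precision carried).
Each pᵢ ln pᵢ term: 0.83051×(-0.18572)=-0.15424, 0.0791×(-2.53709)=-0.20067, 0.0791×(-2.53709)=-0.20067, 0.0113×(-4.48300)=-0.05066.
Sum = -0.60624, so H' = 0.606.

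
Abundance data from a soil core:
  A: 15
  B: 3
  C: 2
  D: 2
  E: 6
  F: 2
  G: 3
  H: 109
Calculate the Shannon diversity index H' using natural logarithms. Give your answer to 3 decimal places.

0.917

Total N = 15+3+2+2+6+2+3+109 = 142, so the proportions are 0.10563, 0.02113, 0.01408, 0.01408, 0.04225, 0.01408, 0.02113, 0.76761 (working shown to 5 dp, full precision carried).
Each pᵢ ln pᵢ term: 0.10563×(-2.24778)=-0.23744, 0.02113×(-3.85721)=-0.08149, 0.01408×(-4.26268)=-0.06004, 0.01408×(-4.26268)=-0.06004, 0.04225×(-3.16407)=-0.13369, 0.01408×(-4.26268)=-0.06004, 0.02113×(-3.85721)=-0.08149, 0.76761×(-0.26448)=-0.20302.
Sum = -0.91724, so H' = 0.917.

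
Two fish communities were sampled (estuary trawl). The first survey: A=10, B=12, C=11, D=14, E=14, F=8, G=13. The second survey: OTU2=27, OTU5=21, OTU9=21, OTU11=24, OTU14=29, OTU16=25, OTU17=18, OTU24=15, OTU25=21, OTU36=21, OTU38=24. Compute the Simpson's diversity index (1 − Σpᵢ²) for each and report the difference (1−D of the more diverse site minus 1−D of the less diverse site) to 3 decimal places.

0.054

The first survey: N=82, proportions 0.12195, 0.14634, 0.13415, 0.17073, 0.17073, 0.09756, 0.15854, giving 1−D = 0.85277 (working shown to 5 dp, full precision carried).
The second survey: N=246, proportions 0.10976, 0.08537, 0.08537, 0.09756, 0.11789, 0.10163, 0.07317, 0.06098, 0.08537, 0.08537, 0.09756, giving 1−D = 0.90647.
Difference = |0.85277 − 0.90647| = 0.05370, i.e. 0.054 to 3 decimal places.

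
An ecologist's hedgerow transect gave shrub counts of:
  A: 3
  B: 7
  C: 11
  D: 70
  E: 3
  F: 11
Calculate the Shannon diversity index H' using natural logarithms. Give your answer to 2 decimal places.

1.13

Total N = 3+7+11+70+3+11 = 105, so the proportions are 0.0286, 0.0667, 0.1048, 0.6667, 0.0286, 0.1048 (working shown to 4 dp, full precision carried).
Each pᵢ ln pᵢ term: 0.0286×(-3.5553)=-0.1016, 0.0667×(-2.7081)=-0.1805, 0.1048×(-2.2561)=-0.2363, 0.6667×(-0.4055)=-0.2703, 0.0286×(-3.5553)=-0.1016, 0.1048×(-2.2561)=-0.2363.
Sum = -1.1267, so H' = 1.13.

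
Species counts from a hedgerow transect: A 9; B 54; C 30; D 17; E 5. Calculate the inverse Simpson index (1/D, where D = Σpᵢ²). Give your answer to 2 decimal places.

Total N = 9+54+30+17+5 = 115, so the proportions are 0.07826, 0.46957, 0.26087, 0.14783, 0.04348 (working shown to 5 dp, full precision carried).
D = 0.07826² + 0.46957² + 0.26087² + 0.14783² + 0.04348² = 0.00612 + 0.22049 + 0.06805 + 0.02185 + 0.00189 = 0.31841.
So 1/D = 3.1406, i.e. 3.14 to 2 decimal places.

3.14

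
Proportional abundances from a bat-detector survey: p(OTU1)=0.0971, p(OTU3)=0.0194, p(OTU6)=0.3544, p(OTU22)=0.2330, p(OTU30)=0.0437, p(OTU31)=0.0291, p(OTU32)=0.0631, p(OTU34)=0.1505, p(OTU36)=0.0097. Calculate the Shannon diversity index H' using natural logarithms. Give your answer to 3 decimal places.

Each pᵢ ln pᵢ term (working shown to 5 dp, full precision carried): 0.0971×(-2.33201)=-0.22644, 0.0194×(-3.94248)=-0.07648, 0.3544×(-1.03733)=-0.36763, 0.233×(-1.45672)=-0.33942, 0.0437×(-3.13041)=-0.13680, 0.0291×(-3.53702)=-0.10293, 0.0631×(-2.76303)=-0.17435, 0.1505×(-1.89379)=-0.28502, 0.0097×(-4.63563)=-0.04497.
Sum = -1.75402, so H' = 1.754.

1.754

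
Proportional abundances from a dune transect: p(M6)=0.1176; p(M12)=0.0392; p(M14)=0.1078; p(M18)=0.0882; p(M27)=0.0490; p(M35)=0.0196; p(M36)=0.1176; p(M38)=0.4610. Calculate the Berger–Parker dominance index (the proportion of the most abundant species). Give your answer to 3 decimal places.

0.461

The largest proportion is 0.461, i.e. d = 0.461 to 3 decimal places.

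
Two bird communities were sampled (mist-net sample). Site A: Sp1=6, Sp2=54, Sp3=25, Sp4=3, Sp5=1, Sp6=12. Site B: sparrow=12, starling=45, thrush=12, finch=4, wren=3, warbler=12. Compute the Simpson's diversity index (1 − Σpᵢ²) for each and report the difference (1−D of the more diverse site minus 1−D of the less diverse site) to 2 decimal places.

0.05

Site A: N=101, proportions 0.0594, 0.5347, 0.2475, 0.0297, 0.0099, 0.1188, giving 1−D = 0.6343 (working shown to 4 dp, full precision carried).
Site B: N=88, proportions 0.1364, 0.5114, 0.1364, 0.0455, 0.0341, 0.1364, giving 1−D = 0.6795.
Difference = |0.6343 − 0.6795| = 0.0452, i.e. 0.05 to 2 decimal places.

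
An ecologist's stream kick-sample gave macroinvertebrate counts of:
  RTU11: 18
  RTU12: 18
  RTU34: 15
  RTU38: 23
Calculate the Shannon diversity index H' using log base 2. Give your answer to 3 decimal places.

Total N = 18+18+15+23 = 74, so the proportions are 0.24324, 0.24324, 0.2027, 0.31081 (working shown to 5 dp, full precision carried).
Each pᵢ log₂ pᵢ term: 0.24324×(-2.03953)=-0.49610, 0.24324×(-2.03953)=-0.49610, 0.2027×(-2.30256)=-0.46674, 0.31081×(-1.68589)=-0.52399.
Sum = -1.98293, so H' = 1.983.

1.983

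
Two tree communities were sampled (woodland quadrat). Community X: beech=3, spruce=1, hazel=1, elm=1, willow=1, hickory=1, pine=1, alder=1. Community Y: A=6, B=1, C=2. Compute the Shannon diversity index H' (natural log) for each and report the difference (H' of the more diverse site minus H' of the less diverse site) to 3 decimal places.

Community X: N=10, proportions 0.3, 0.1, 0.1, 0.1, 0.1, 0.1, 0.1, 0.1, giving H' = 1.9730014 (working shown to 7 dp, full precision carried).
Community Y: N=9, proportions 0.6666667, 0.1111111, 0.2222222, giving H' = 0.8486856.
Difference = |1.9730014 − 0.8486856| = 1.1243158, i.e. 1.124 to 3 decimal places.

1.124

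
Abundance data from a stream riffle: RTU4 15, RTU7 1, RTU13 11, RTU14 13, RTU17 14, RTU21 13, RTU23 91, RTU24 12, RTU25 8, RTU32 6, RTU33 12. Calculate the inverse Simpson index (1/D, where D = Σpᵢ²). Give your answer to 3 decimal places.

4.023

Total N = 15+1+11+13+14+13+91+12+8+6+12 = 196, so the proportions are 0.0765306, 0.005102, 0.0561224, 0.0663265, 0.0714286, 0.0663265, 0.4642857, 0.0612245, 0.0408163, 0.0306122, 0.0612245 (working shown to 7 dp, full precision carried).
D = 0.0765306² + 0.005102² + 0.0561224² + 0.0663265² + 0.0714286² + 0.0663265² + 0.4642857² + 0.0612245² + 0.0408163² + 0.0306122² + 0.0612245² = 0.0058569 + 0.0000260 + 0.0031497 + 0.0043992 + 0.0051020 + 0.0043992 + 0.2155612 + 0.0037484 + 0.0016660 + 0.0009371 + 0.0037484 = 0.2485943.
So 1/D = 4.02262, i.e. 4.023 to 3 decimal places.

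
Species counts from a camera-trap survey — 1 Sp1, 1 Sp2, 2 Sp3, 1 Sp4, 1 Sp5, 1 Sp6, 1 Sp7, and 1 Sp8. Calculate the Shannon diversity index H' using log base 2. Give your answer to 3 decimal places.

2.948

Total N = 1+1+2+1+1+1+1+1 = 9, so the proportions are 0.11111, 0.11111, 0.22222, 0.11111, 0.11111, 0.11111, 0.11111, 0.11111 (working shown to 5 dp, full precision carried).
Each pᵢ log₂ pᵢ term: 0.11111×(-3.16993)=-0.35221, 0.11111×(-3.16993)=-0.35221, 0.22222×(-2.16993)=-0.48221, 0.11111×(-3.16993)=-0.35221, 0.11111×(-3.16993)=-0.35221, 0.11111×(-3.16993)=-0.35221, 0.11111×(-3.16993)=-0.35221, 0.11111×(-3.16993)=-0.35221.
Sum = -2.94770, so H' = 2.948.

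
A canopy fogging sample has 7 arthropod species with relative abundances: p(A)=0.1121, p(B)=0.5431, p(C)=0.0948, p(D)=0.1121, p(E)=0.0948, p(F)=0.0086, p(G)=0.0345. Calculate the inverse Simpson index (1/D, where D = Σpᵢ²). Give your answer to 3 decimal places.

D = 0.1121² + 0.5431² + 0.0948² + 0.1121² + 0.0948² + 0.0086² + 0.0345² = 0.012566 + 0.294958 + 0.008987 + 0.012566 + 0.008987 + 0.000074 + 0.001190 = 0.339329 (working shown to 6 dp, full precision carried).
So 1/D = 2.94699, i.e. 2.947 to 3 decimal places.

2.947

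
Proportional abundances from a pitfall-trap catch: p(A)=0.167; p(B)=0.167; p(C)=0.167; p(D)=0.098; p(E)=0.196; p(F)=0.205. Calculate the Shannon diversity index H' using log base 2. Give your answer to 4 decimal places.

2.5515

Each pᵢ log₂ pᵢ term (working shown to 6 dp, full precision carried): 0.167×(-2.582080)=-0.431207, 0.167×(-2.582080)=-0.431207, 0.167×(-2.582080)=-0.431207, 0.098×(-3.351074)=-0.328405, 0.196×(-2.351074)=-0.460811, 0.205×(-2.286304)=-0.468692.
Sum = -2.551530, so H' = 2.5515.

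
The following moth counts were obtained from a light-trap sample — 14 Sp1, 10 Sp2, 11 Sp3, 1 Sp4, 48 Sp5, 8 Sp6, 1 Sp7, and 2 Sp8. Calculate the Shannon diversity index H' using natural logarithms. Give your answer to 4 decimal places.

1.4993

Total N = 14+10+11+1+48+8+1+2 = 95, so the proportions are 0.147368, 0.105263, 0.115789, 0.010526, 0.505263, 0.084211, 0.010526, 0.021053 (working shown to 6 dp, full precision carried).
Each pᵢ ln pᵢ term: 0.147368×(-1.914820)=-0.282184, 0.105263×(-2.251292)=-0.236978, 0.115789×(-2.155982)=-0.249640, 0.010526×(-4.553877)=-0.047936, 0.505263×(-0.682676)=-0.344931, 0.084211×(-2.474435)=-0.208374, 0.010526×(-4.553877)=-0.047936, 0.021053×(-3.860730)=-0.081279.
Sum = -1.499256, so H' = 1.4993.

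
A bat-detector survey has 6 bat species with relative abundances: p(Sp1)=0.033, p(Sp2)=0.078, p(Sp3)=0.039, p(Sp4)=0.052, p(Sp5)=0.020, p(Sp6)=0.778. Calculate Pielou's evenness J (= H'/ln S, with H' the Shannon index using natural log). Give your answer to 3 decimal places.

0.483

H' = −Σ pᵢ ln pᵢ = −((-0.11257) + (-0.19898) + (-0.12652) + (-0.15374) + (-0.07824) + (-0.19530)) = 0.86536 (working shown to 5 dp, full precision carried).
With S = 6 species, ln S = 1.79176, so J = 0.86536/1.79176 = 0.48296, i.e. 0.483 to 3 decimal places.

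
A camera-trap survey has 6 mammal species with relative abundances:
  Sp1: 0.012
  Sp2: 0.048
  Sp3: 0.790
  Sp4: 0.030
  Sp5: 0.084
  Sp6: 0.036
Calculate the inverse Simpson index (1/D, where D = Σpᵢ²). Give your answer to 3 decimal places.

D = 0.012² + 0.048² + 0.79² + 0.03² + 0.084² + 0.036² = 0.000144 + 0.002304 + 0.624100 + 0.000900 + 0.007056 + 0.001296 = 0.635800 (working shown to 6 dp, full precision carried).
So 1/D = 1.57282, i.e. 1.573 to 3 decimal places.

1.573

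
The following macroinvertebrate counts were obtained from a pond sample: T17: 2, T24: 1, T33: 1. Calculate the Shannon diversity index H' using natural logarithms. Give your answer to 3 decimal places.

Total N = 2+1+1 = 4, so the proportions are 0.5, 0.25, 0.25 (working shown to 5 dp, full precision carried).
Each pᵢ ln pᵢ term: 0.5×(-0.69315)=-0.34657, 0.25×(-1.38629)=-0.34657, 0.25×(-1.38629)=-0.34657.
Sum = -1.03972, so H' = 1.040.

1.040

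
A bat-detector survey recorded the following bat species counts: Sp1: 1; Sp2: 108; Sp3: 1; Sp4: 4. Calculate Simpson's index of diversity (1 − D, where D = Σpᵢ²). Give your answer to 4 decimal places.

0.1011

Total N = 1+108+1+4 = 114, so the proportions are 0.008772, 0.947368, 0.008772, 0.035088 (working shown to 6 dp, full precision carried).
D = 0.008772² + 0.947368² + 0.008772² + 0.035088² = 0.000077 + 0.897507 + 0.000077 + 0.001231 = 0.898892.
So 1 − D = 0.101108, i.e. 0.1011 to 4 decimal places.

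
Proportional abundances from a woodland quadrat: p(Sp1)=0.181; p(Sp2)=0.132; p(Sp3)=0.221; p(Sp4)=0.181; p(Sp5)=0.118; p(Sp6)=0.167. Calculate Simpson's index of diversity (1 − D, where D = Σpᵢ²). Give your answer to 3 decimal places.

D = 0.181² + 0.132² + 0.221² + 0.181² + 0.118² + 0.167² = 0.03276 + 0.01742 + 0.04884 + 0.03276 + 0.01392 + 0.02789 = 0.17360 (working shown to 5 dp, full precision carried).
So 1 − D = 0.82640, i.e. 0.826 to 3 decimal places.

0.826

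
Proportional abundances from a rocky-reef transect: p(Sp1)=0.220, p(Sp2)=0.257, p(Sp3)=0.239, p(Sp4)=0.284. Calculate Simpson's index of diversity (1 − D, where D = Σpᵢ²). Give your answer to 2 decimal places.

0.75

D = 0.22² + 0.257² + 0.239² + 0.284² = 0.0484 + 0.0660 + 0.0571 + 0.0807 = 0.2522 (working shown to 4 dp, full precision carried).
So 1 − D = 0.7478, i.e. 0.75 to 2 decimal places.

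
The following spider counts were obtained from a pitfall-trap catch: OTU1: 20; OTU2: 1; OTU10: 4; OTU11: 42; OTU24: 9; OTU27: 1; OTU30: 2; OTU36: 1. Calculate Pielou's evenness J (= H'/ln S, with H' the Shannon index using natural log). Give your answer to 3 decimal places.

Total N = 20+1+4+42+9+1+2+1 = 80, so the proportions are 0.25, 0.0125, 0.05, 0.525, 0.1125, 0.0125, 0.025, 0.0125 (working shown to 5 dp, full precision carried).
H' = −Σ pᵢ ln pᵢ = −((-0.34657) + (-0.05478) + (-0.14979) + (-0.33829) + (-0.24579) + (-0.05478) + (-0.09222) + (-0.05478)) = 1.33699.
With S = 8 species, ln S = 2.07944, so J = 1.33699/2.07944 = 0.64295, i.e. 0.643 to 3 decimal places.

0.643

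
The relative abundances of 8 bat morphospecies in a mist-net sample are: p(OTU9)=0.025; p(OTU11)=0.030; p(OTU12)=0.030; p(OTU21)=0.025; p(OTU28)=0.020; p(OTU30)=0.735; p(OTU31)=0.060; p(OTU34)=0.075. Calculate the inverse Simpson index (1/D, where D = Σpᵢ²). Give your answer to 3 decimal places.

1.809

D = 0.025² + 0.03² + 0.03² + 0.025² + 0.02² + 0.735² + 0.06² + 0.075² = 0.000625 + 0.000900 + 0.000900 + 0.000625 + 0.000400 + 0.540225 + 0.003600 + 0.005625 = 0.552900 (working shown to 6 dp, full precision carried).
So 1/D = 1.80865, i.e. 1.809 to 3 decimal places.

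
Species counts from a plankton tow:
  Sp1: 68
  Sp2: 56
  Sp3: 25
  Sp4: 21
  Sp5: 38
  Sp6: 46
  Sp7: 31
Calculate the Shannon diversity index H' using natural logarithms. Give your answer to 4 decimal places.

Total N = 68+56+25+21+38+46+31 = 285, so the proportions are 0.238596, 0.196491, 0.087719, 0.073684, 0.133333, 0.161404, 0.108772 (working shown to 6 dp, full precision carried).
Each pᵢ ln pᵢ term: 0.238596×(-1.432981)=-0.341904, 0.196491×(-1.627137)=-0.319718, 0.087719×(-2.433613)=-0.213475, 0.073684×(-2.607967)=-0.192166, 0.133333×(-2.014903)=-0.268654, 0.161404×(-1.823848)=-0.294375, 0.108772×(-2.218502)=-0.241311.
Sum = -1.871603, so H' = 1.8716.

1.8716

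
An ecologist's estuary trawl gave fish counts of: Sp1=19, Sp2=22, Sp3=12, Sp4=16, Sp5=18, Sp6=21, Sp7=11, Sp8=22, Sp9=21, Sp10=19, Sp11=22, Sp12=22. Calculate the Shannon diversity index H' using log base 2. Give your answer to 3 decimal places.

3.554

Total N = 19+22+12+16+18+21+11+22+21+19+22+22 = 225, so the proportions are 0.08444, 0.09778, 0.05333, 0.07111, 0.08, 0.09333, 0.04889, 0.09778, 0.09333, 0.08444, 0.09778, 0.09778 (working shown to 5 dp, full precision carried).
Each pᵢ log₂ pᵢ term: 0.08444×(-3.56585)=-0.30112, 0.09778×(-3.35435)=-0.32798, 0.05333×(-4.22882)=-0.22554, 0.07111×(-3.81378)=-0.27120, 0.08×(-3.64386)=-0.29151, 0.09333×(-3.42146)=-0.31934, 0.04889×(-4.35435)=-0.21288, 0.09778×(-3.35435)=-0.32798, 0.09333×(-3.42146)=-0.31934, 0.08444×(-3.56585)=-0.30112, 0.09778×(-3.35435)=-0.32798, 0.09778×(-3.35435)=-0.32798.
Sum = -3.55396, so H' = 3.554.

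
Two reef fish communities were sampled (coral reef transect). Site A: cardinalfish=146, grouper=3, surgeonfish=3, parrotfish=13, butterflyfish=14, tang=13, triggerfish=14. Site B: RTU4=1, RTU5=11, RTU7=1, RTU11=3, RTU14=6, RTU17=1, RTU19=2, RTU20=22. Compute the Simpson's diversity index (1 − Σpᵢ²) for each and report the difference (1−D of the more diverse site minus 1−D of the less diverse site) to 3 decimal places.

Site A: N=206, proportions 0.70874, 0.01456, 0.01456, 0.06311, 0.06796, 0.06311, 0.06796, giving 1−D = 0.48006 (working shown to 5 dp, full precision carried).
Site B: N=47, proportions 0.02128, 0.23404, 0.02128, 0.06383, 0.12766, 0.02128, 0.04255, 0.46809, giving 1−D = 0.70258.
Difference = |0.48006 − 0.70258| = 0.22252, i.e. 0.223 to 3 decimal places.

0.223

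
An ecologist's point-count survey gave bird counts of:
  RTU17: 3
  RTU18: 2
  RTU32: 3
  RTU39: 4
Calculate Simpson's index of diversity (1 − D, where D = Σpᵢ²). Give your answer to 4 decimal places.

0.7361

Total N = 3+2+3+4 = 12, so the proportions are 0.25, 0.166667, 0.25, 0.333333 (working shown to 6 dp, full precision carried).
D = 0.25² + 0.166667² + 0.25² + 0.333333² = 0.062500 + 0.027778 + 0.062500 + 0.111111 = 0.263889.
So 1 − D = 0.736111, i.e. 0.7361 to 4 decimal places.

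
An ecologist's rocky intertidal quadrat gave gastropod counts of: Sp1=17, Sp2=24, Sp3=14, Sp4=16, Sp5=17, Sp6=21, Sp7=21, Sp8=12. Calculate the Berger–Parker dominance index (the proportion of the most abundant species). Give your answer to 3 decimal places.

Total N = 17+24+14+16+17+21+21+12 = 142, so the proportions are 0.11972, 0.16901, 0.09859, 0.11268, 0.11972, 0.14789, 0.14789, 0.08451 (working shown to 5 dp, full precision carried).
The largest proportion is 0.16901, i.e. d = 0.169 to 3 decimal places.

0.169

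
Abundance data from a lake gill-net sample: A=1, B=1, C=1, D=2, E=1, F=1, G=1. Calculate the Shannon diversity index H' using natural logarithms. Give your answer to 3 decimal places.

Total N = 1+1+1+2+1+1+1 = 8, so the proportions are 0.125, 0.125, 0.125, 0.25, 0.125, 0.125, 0.125 (working shown to 5 dp, full precision carried).
Each pᵢ ln pᵢ term: 0.125×(-2.07944)=-0.25993, 0.125×(-2.07944)=-0.25993, 0.125×(-2.07944)=-0.25993, 0.25×(-1.38629)=-0.34657, 0.125×(-2.07944)=-0.25993, 0.125×(-2.07944)=-0.25993, 0.125×(-2.07944)=-0.25993.
Sum = -1.90615, so H' = 1.906.

1.906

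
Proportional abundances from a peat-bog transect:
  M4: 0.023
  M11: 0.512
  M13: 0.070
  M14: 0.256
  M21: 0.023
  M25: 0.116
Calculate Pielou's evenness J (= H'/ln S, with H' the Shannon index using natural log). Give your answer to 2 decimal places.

H' = −Σ pᵢ ln pᵢ = −((-0.0868) + (-0.3427) + (-0.1861) + (-0.3488) + (-0.0868) + (-0.2499)) = 1.3011 (working shown to 4 dp, full precision carried).
With S = 6 species, ln S = 1.7918, so J = 1.3011/1.7918 = 0.7262, i.e. 0.73 to 2 decimal places.

0.73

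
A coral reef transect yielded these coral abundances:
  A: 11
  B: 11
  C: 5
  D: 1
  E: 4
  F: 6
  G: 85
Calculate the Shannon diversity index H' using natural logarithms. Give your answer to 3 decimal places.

Total N = 11+11+5+1+4+6+85 = 123, so the proportions are 0.08943, 0.08943, 0.04065, 0.00813, 0.03252, 0.04878, 0.69106 (working shown to 5 dp, full precision carried).
Each pᵢ ln pᵢ term: 0.08943×(-2.41429)=-0.21591, 0.08943×(-2.41429)=-0.21591, 0.04065×(-3.20275)=-0.13019, 0.00813×(-4.81218)=-0.03912, 0.03252×(-3.42589)=-0.11141, 0.04878×(-3.02042)=-0.14734, 0.69106×(-0.36953)=-0.25537.
Sum = -1.11526, so H' = 1.115.

1.115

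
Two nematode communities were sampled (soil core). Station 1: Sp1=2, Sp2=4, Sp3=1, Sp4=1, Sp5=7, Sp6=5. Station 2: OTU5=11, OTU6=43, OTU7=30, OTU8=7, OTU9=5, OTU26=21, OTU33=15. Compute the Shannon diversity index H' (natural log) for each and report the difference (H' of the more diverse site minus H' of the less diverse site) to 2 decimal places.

0.16

Station 1: N=20, proportions 0.1, 0.2, 0.05, 0.05, 0.35, 0.25, giving H' = 1.5657 (working shown to 4 dp, full precision carried).
Station 2: N=132, proportions 0.0833, 0.3258, 0.2273, 0.053, 0.0379, 0.1591, 0.1136, giving H' = 1.7285.
Difference = |1.5657 − 1.7285| = 0.1628, i.e. 0.16 to 2 decimal places.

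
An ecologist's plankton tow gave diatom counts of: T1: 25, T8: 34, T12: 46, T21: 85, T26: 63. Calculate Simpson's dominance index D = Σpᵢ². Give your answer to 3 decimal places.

Total N = 25+34+46+85+63 = 253, so the proportions are 0.09881, 0.13439, 0.18182, 0.33597, 0.24901 (working shown to 5 dp, full precision carried).
D = 0.09881² + 0.13439² + 0.18182² + 0.33597² + 0.24901² = 0.00976 + 0.01806 + 0.03306 + 0.11287 + 0.06201 = 0.23576.
To 3 decimal places, D = 0.236.

0.236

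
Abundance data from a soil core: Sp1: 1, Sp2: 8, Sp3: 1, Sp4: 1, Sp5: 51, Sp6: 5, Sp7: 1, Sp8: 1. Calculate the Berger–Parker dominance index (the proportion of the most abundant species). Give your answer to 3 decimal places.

0.739

Total N = 1+8+1+1+51+5+1+1 = 69, so the proportions are 0.01449, 0.11594, 0.01449, 0.01449, 0.73913, 0.07246, 0.01449, 0.01449 (working shown to 5 dp, full precision carried).
The largest proportion is 0.73913, i.e. d = 0.739 to 3 decimal places.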